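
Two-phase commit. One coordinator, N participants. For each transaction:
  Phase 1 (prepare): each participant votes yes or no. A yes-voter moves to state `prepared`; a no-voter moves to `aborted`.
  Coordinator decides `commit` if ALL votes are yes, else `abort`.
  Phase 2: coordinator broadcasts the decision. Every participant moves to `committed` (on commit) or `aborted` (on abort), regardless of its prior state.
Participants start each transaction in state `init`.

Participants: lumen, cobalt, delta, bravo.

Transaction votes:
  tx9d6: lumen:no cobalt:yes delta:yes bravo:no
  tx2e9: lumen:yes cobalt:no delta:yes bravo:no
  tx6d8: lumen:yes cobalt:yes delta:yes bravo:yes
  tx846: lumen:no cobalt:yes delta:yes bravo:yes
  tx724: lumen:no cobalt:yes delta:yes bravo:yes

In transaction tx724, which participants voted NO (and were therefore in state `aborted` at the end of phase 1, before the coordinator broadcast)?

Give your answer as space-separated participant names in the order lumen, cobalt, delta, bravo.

Txn tx724 phase 1: lumen no -> aborted; cobalt yes -> prepared; delta yes -> prepared; bravo yes -> prepared

Answer: lumen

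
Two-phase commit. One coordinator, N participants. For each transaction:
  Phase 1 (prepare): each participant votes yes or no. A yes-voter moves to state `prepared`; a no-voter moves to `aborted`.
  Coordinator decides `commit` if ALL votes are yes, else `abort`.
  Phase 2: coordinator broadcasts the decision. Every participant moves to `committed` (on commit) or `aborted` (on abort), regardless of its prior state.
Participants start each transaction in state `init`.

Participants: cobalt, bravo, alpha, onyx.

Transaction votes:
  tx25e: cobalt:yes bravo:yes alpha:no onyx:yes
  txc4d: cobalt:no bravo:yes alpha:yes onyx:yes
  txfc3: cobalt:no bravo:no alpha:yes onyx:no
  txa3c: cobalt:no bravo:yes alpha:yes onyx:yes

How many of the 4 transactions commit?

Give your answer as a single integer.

tx25e: no from alpha -> abort (commits=0)
txc4d: no from cobalt -> abort (commits=0)
txfc3: no from cobalt, bravo, onyx -> abort (commits=0)
txa3c: no from cobalt -> abort (commits=0)

Answer: 0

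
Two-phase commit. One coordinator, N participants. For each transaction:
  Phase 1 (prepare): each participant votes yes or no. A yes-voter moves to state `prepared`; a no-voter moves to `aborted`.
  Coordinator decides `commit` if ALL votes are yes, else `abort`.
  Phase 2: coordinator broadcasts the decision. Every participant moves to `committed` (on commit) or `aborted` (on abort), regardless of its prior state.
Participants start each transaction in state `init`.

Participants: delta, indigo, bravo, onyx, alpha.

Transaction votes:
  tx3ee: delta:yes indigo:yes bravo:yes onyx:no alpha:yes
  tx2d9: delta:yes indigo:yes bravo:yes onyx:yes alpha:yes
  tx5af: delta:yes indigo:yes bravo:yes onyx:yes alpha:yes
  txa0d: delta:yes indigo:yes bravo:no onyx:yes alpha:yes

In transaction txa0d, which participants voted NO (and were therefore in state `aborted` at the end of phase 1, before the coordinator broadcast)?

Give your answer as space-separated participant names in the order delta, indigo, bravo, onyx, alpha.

Txn txa0d phase 1: delta yes -> prepared; indigo yes -> prepared; bravo no -> aborted; onyx yes -> prepared; alpha yes -> prepared

Answer: bravo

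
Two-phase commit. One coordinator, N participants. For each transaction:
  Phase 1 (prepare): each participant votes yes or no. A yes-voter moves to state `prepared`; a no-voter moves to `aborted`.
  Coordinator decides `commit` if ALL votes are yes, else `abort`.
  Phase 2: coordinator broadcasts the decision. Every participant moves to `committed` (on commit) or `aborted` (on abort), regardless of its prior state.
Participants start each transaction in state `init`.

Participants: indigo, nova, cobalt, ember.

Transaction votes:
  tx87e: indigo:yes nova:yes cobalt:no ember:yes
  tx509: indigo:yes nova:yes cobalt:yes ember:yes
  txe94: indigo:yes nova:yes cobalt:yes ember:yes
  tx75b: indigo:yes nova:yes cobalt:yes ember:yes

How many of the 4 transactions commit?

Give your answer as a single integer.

tx87e: no from cobalt -> abort (commits=0)
tx509: all yes -> commit (commits=1)
txe94: all yes -> commit (commits=2)
tx75b: all yes -> commit (commits=3)

Answer: 3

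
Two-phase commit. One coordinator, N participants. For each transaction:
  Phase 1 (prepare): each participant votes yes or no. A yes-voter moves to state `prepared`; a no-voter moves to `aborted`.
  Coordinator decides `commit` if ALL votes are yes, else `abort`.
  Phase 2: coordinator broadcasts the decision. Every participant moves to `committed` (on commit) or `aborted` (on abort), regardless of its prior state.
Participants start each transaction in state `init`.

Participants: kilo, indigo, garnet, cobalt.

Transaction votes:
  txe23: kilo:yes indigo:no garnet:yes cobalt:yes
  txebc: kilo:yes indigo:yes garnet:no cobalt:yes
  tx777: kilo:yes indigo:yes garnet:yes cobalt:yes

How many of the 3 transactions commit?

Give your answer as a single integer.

txe23: no from indigo -> abort (commits=0)
txebc: no from garnet -> abort (commits=0)
tx777: all yes -> commit (commits=1)

Answer: 1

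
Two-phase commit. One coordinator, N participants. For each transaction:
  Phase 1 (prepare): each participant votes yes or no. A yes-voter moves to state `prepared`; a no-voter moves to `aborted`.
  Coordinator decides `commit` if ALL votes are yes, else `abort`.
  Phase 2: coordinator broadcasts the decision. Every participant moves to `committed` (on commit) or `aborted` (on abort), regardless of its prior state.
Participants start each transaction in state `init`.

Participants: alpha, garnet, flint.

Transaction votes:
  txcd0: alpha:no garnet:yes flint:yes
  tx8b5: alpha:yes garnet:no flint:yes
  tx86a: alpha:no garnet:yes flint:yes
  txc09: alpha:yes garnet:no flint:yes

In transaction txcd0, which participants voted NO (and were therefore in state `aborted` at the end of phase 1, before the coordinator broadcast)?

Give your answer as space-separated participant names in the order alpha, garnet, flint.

Txn txcd0 phase 1: alpha no -> aborted; garnet yes -> prepared; flint yes -> prepared

Answer: alpha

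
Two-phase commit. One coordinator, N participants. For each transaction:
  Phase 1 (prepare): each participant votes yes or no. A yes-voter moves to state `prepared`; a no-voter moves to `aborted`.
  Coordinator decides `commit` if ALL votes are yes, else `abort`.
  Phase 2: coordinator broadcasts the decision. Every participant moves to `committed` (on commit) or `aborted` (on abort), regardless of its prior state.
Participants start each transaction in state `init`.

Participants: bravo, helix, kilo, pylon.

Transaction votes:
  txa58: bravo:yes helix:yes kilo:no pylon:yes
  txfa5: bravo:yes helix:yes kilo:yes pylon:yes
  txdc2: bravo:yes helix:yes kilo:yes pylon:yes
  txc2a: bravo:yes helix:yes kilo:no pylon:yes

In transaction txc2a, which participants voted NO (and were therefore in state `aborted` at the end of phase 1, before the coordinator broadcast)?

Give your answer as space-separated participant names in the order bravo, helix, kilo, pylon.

Answer: kilo

Derivation:
Txn txc2a phase 1: bravo yes -> prepared; helix yes -> prepared; kilo no -> aborted; pylon yes -> prepared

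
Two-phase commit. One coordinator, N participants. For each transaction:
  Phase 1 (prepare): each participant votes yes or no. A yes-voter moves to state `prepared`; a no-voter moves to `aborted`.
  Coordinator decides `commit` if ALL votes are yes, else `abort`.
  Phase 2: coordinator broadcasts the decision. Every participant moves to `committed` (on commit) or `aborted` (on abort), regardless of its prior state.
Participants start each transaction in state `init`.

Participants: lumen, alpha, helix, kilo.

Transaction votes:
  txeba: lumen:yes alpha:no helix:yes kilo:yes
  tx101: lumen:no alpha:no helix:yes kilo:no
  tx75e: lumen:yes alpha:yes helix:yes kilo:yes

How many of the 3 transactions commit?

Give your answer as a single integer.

txeba: no from alpha -> abort (commits=0)
tx101: no from lumen, alpha, kilo -> abort (commits=0)
tx75e: all yes -> commit (commits=1)

Answer: 1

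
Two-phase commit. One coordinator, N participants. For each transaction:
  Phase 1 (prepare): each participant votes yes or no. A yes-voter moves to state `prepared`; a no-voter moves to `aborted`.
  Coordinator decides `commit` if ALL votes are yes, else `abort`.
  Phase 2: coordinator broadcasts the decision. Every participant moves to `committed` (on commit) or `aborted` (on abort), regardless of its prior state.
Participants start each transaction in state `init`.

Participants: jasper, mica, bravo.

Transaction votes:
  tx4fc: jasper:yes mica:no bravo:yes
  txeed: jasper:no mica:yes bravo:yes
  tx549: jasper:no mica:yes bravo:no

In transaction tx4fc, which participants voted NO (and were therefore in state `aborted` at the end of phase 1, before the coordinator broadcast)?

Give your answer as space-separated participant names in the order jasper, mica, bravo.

Answer: mica

Derivation:
Txn tx4fc phase 1: jasper yes -> prepared; mica no -> aborted; bravo yes -> prepared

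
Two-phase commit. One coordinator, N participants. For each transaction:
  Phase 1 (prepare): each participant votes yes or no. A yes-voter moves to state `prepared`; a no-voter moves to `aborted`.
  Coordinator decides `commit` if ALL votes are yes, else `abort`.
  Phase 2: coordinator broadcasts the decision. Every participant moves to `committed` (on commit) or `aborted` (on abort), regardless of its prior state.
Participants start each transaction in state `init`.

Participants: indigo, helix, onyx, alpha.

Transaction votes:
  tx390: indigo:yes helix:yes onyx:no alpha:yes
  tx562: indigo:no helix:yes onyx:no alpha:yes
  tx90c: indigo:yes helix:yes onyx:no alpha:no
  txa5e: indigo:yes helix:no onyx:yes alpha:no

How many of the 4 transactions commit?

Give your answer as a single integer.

Answer: 0

Derivation:
tx390: no from onyx -> abort (commits=0)
tx562: no from indigo, onyx -> abort (commits=0)
tx90c: no from onyx, alpha -> abort (commits=0)
txa5e: no from helix, alpha -> abort (commits=0)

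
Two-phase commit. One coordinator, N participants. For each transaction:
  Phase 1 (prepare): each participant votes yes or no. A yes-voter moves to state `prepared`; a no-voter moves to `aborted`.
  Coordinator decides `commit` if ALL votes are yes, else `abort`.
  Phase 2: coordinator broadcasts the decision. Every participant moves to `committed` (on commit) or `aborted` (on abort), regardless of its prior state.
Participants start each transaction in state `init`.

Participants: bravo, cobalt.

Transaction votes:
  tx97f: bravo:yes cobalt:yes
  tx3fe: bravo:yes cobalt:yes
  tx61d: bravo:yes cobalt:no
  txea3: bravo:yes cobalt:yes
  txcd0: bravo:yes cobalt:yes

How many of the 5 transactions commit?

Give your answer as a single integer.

tx97f: all yes -> commit (commits=1)
tx3fe: all yes -> commit (commits=2)
tx61d: no from cobalt -> abort (commits=2)
txea3: all yes -> commit (commits=3)
txcd0: all yes -> commit (commits=4)

Answer: 4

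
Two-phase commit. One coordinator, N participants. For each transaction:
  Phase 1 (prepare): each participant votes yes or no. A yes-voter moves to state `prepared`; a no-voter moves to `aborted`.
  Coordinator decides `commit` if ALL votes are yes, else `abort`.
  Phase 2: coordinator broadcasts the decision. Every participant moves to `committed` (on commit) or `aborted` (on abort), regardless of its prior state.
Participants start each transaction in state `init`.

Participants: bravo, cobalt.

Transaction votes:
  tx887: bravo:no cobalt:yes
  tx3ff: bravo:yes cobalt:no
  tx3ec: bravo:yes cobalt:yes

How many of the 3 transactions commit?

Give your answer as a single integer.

Answer: 1

Derivation:
tx887: no from bravo -> abort (commits=0)
tx3ff: no from cobalt -> abort (commits=0)
tx3ec: all yes -> commit (commits=1)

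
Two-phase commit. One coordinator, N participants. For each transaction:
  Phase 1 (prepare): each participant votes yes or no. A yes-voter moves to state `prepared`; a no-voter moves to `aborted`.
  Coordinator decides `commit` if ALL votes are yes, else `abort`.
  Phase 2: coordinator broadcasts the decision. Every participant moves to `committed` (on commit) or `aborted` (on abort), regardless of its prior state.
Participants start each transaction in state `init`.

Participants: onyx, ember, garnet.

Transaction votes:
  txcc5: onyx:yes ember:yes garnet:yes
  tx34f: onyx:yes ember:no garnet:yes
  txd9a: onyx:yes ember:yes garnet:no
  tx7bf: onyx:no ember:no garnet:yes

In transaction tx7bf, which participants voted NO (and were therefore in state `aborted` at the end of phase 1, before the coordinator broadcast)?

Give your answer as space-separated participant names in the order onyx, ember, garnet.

Txn tx7bf phase 1: onyx no -> aborted; ember no -> aborted; garnet yes -> prepared

Answer: onyx ember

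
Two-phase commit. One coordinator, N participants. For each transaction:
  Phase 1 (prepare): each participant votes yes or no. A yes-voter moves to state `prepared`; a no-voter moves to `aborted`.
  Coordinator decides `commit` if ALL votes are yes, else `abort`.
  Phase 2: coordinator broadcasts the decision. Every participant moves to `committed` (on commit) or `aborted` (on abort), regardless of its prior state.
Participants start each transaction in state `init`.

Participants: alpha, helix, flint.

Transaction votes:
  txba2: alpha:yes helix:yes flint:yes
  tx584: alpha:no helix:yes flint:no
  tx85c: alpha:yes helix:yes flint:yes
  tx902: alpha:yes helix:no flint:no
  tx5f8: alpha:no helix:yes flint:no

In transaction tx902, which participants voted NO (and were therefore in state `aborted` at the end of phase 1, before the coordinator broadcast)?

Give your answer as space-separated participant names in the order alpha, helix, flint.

Txn tx902 phase 1: alpha yes -> prepared; helix no -> aborted; flint no -> aborted

Answer: helix flint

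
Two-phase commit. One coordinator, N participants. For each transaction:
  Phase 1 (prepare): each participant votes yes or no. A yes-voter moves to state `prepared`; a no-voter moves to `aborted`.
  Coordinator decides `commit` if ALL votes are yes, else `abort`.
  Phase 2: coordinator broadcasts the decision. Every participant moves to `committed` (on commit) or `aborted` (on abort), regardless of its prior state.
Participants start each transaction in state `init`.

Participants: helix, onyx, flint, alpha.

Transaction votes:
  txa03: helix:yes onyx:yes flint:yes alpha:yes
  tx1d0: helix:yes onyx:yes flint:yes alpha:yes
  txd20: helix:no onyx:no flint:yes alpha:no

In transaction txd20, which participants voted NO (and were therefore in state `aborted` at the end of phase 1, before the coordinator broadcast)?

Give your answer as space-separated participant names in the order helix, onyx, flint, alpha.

Answer: helix onyx alpha

Derivation:
Txn txd20 phase 1: helix no -> aborted; onyx no -> aborted; flint yes -> prepared; alpha no -> aborted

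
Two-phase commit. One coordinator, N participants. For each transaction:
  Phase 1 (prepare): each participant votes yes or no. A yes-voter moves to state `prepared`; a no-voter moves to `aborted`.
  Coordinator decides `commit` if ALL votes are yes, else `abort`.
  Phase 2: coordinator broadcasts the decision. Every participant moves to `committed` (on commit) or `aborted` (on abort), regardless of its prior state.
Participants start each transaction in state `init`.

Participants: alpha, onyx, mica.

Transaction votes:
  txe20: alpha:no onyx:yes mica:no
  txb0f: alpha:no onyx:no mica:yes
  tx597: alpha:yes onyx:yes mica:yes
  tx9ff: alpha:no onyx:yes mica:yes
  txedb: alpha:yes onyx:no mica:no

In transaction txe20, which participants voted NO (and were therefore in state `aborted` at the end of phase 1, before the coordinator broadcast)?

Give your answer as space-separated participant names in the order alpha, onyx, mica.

Answer: alpha mica

Derivation:
Txn txe20 phase 1: alpha no -> aborted; onyx yes -> prepared; mica no -> aborted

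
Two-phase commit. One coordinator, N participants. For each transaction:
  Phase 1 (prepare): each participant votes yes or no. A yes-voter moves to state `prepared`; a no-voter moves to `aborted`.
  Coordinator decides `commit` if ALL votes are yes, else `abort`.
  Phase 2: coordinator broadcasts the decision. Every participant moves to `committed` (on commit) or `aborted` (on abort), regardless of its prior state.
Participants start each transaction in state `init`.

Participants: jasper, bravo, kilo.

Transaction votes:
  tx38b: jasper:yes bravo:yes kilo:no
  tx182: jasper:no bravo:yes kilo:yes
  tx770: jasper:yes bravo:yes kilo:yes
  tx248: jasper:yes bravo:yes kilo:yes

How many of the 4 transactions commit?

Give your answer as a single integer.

tx38b: no from kilo -> abort (commits=0)
tx182: no from jasper -> abort (commits=0)
tx770: all yes -> commit (commits=1)
tx248: all yes -> commit (commits=2)

Answer: 2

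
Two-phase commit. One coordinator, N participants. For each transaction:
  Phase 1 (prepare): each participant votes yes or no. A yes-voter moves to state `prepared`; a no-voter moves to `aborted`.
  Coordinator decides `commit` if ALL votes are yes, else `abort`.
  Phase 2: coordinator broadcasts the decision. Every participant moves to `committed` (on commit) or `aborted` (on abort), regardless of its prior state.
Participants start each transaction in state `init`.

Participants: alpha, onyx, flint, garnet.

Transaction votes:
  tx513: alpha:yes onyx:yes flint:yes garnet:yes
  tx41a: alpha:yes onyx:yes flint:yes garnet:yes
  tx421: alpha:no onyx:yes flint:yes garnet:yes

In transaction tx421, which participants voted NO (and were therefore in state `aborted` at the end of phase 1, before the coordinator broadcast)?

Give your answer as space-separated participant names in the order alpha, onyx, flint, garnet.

Answer: alpha

Derivation:
Txn tx421 phase 1: alpha no -> aborted; onyx yes -> prepared; flint yes -> prepared; garnet yes -> prepared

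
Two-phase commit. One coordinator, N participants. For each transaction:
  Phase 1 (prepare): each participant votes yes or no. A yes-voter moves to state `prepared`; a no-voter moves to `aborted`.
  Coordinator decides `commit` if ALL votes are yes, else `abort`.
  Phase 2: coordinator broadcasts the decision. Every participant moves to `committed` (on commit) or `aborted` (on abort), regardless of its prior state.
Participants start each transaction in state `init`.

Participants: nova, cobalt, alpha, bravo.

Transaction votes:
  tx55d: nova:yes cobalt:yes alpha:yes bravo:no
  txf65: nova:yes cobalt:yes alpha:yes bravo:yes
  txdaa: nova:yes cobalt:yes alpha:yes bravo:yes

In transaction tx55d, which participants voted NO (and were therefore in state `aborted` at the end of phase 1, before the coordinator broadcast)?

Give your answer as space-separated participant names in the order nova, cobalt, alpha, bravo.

Answer: bravo

Derivation:
Txn tx55d phase 1: nova yes -> prepared; cobalt yes -> prepared; alpha yes -> prepared; bravo no -> aborted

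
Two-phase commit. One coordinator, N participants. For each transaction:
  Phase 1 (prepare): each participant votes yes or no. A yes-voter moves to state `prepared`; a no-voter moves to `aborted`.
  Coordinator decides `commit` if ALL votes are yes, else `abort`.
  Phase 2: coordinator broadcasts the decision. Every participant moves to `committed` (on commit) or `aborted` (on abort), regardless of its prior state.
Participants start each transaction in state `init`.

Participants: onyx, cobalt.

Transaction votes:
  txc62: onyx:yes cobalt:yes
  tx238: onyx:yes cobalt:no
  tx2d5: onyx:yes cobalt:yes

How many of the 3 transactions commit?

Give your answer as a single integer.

Answer: 2

Derivation:
txc62: all yes -> commit (commits=1)
tx238: no from cobalt -> abort (commits=1)
tx2d5: all yes -> commit (commits=2)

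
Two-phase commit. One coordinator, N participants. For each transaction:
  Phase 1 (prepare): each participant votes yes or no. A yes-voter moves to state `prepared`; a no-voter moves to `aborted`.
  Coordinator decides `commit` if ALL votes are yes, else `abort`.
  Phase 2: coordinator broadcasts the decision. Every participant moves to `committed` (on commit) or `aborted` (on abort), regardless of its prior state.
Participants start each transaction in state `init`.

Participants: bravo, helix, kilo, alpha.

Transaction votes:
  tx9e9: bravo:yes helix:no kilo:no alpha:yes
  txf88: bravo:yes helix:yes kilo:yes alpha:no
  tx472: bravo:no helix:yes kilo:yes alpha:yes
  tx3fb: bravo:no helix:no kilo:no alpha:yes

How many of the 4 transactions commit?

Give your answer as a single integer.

Answer: 0

Derivation:
tx9e9: no from helix, kilo -> abort (commits=0)
txf88: no from alpha -> abort (commits=0)
tx472: no from bravo -> abort (commits=0)
tx3fb: no from bravo, helix, kilo -> abort (commits=0)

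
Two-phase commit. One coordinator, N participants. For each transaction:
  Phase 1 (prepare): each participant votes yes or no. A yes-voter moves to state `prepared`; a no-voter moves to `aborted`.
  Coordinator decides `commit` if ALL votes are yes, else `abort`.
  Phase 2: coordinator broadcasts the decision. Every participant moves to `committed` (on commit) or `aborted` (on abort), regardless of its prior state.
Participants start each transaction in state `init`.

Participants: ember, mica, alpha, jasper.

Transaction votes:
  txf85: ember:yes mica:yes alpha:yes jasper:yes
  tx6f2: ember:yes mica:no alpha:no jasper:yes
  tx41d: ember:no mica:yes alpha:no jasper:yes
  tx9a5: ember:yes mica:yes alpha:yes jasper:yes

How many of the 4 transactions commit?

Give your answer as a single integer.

Answer: 2

Derivation:
txf85: all yes -> commit (commits=1)
tx6f2: no from mica, alpha -> abort (commits=1)
tx41d: no from ember, alpha -> abort (commits=1)
tx9a5: all yes -> commit (commits=2)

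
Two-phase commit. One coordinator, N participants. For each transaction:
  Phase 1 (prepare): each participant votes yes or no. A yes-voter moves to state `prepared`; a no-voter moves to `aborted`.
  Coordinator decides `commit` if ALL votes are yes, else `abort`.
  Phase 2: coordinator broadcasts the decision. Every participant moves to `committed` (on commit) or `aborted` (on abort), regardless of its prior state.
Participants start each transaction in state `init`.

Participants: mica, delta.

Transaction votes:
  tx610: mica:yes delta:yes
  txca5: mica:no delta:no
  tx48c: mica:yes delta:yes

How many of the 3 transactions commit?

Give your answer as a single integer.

Answer: 2

Derivation:
tx610: all yes -> commit (commits=1)
txca5: no from mica, delta -> abort (commits=1)
tx48c: all yes -> commit (commits=2)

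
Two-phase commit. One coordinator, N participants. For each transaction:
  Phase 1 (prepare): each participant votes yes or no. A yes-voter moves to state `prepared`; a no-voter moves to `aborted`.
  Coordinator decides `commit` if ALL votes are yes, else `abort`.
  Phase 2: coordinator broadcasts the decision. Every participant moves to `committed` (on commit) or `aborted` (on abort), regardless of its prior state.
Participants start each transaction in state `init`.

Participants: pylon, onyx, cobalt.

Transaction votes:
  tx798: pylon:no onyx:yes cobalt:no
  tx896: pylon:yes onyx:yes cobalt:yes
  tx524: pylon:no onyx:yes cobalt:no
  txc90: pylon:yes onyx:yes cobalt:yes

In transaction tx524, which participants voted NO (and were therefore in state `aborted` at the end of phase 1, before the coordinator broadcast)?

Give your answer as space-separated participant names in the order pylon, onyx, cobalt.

Txn tx524 phase 1: pylon no -> aborted; onyx yes -> prepared; cobalt no -> aborted

Answer: pylon cobalt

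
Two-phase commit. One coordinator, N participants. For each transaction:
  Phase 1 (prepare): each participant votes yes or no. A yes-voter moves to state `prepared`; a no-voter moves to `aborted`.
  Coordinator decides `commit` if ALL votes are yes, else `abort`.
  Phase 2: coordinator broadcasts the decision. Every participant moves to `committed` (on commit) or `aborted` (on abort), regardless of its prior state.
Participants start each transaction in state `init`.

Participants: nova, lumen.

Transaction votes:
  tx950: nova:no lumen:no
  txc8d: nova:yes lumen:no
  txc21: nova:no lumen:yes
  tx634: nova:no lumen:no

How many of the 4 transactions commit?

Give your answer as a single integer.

tx950: no from nova, lumen -> abort (commits=0)
txc8d: no from lumen -> abort (commits=0)
txc21: no from nova -> abort (commits=0)
tx634: no from nova, lumen -> abort (commits=0)

Answer: 0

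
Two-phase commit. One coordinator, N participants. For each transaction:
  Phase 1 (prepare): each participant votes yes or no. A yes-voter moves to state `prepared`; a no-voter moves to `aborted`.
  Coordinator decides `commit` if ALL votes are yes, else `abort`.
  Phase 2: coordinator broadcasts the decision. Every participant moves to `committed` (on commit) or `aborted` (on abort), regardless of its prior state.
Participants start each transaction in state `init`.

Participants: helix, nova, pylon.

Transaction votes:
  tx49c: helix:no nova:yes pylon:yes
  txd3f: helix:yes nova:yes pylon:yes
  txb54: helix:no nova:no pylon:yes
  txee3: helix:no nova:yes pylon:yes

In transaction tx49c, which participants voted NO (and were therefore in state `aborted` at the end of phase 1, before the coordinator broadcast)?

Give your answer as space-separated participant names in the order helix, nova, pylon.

Txn tx49c phase 1: helix no -> aborted; nova yes -> prepared; pylon yes -> prepared

Answer: helix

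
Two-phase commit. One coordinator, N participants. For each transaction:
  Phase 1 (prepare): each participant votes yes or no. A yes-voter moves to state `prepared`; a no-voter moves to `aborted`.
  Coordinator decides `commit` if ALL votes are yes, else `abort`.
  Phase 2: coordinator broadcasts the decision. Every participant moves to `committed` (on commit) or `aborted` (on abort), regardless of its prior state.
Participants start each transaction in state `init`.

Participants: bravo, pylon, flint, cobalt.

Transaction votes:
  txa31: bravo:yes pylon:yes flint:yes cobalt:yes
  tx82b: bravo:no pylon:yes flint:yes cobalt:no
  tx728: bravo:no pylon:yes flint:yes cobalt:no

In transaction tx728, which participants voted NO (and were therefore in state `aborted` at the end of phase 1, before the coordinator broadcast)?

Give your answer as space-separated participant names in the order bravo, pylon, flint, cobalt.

Txn tx728 phase 1: bravo no -> aborted; pylon yes -> prepared; flint yes -> prepared; cobalt no -> aborted

Answer: bravo cobalt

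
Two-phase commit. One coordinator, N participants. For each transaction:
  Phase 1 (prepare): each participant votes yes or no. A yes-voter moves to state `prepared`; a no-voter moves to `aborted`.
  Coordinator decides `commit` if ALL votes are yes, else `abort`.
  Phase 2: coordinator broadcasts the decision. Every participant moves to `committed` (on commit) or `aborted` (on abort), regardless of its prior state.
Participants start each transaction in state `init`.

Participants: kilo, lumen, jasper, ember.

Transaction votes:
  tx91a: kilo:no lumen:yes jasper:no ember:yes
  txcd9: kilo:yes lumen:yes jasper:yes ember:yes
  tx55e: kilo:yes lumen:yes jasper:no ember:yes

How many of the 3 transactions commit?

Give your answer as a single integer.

Answer: 1

Derivation:
tx91a: no from kilo, jasper -> abort (commits=0)
txcd9: all yes -> commit (commits=1)
tx55e: no from jasper -> abort (commits=1)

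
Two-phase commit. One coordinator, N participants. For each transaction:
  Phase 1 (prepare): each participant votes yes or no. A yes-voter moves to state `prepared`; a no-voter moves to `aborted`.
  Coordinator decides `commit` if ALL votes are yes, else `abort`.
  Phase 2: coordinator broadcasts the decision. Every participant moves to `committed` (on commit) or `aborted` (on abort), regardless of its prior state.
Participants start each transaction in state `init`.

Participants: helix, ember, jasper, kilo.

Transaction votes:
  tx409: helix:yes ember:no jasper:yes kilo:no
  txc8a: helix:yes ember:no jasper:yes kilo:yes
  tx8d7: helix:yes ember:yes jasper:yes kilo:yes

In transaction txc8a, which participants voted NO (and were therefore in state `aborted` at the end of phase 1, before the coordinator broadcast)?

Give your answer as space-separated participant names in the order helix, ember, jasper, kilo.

Txn txc8a phase 1: helix yes -> prepared; ember no -> aborted; jasper yes -> prepared; kilo yes -> prepared

Answer: ember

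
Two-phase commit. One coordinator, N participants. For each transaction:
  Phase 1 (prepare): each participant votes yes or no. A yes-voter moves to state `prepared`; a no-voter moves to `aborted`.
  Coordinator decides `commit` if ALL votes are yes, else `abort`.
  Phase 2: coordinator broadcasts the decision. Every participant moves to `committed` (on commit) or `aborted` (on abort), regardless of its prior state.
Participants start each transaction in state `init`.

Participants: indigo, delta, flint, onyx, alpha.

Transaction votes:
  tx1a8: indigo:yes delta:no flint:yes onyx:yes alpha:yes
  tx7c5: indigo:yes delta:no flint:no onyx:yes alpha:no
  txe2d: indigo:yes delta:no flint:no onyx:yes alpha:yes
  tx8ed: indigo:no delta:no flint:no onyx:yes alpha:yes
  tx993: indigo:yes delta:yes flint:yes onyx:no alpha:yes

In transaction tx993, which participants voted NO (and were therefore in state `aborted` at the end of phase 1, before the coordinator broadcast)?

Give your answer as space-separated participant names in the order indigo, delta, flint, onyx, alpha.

Answer: onyx

Derivation:
Txn tx993 phase 1: indigo yes -> prepared; delta yes -> prepared; flint yes -> prepared; onyx no -> aborted; alpha yes -> prepared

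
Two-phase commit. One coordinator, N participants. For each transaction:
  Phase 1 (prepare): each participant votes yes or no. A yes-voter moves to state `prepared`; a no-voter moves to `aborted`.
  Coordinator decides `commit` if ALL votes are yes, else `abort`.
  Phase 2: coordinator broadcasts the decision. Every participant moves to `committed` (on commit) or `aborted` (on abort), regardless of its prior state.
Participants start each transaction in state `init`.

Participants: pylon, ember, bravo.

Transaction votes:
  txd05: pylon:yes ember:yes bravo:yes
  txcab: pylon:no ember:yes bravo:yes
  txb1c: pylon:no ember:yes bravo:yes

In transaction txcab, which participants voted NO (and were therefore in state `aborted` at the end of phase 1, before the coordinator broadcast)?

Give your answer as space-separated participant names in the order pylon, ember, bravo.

Txn txcab phase 1: pylon no -> aborted; ember yes -> prepared; bravo yes -> prepared

Answer: pylon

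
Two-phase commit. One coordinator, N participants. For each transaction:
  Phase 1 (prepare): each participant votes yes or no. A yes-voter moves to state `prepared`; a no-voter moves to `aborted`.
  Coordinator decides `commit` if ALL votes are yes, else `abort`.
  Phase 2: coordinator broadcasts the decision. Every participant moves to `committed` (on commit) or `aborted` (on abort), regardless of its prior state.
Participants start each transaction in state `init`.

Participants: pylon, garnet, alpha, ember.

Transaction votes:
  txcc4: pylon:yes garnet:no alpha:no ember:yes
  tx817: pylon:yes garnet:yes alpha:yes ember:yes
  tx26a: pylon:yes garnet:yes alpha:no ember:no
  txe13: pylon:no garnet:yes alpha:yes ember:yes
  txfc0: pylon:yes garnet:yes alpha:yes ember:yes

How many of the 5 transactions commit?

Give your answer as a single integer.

txcc4: no from garnet, alpha -> abort (commits=0)
tx817: all yes -> commit (commits=1)
tx26a: no from alpha, ember -> abort (commits=1)
txe13: no from pylon -> abort (commits=1)
txfc0: all yes -> commit (commits=2)

Answer: 2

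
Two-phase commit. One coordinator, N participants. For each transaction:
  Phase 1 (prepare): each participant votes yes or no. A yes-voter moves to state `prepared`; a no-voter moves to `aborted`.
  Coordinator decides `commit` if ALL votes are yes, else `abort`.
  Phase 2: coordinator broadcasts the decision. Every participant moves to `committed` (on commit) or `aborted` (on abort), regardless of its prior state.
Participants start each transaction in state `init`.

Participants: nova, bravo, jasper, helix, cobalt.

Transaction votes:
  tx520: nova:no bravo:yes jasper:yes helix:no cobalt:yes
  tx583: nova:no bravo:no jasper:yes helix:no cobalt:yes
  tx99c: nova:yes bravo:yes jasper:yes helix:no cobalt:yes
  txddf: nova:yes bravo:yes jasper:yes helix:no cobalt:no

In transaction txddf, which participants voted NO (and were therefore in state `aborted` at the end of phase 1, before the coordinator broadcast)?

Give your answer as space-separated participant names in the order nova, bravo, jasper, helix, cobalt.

Txn txddf phase 1: nova yes -> prepared; bravo yes -> prepared; jasper yes -> prepared; helix no -> aborted; cobalt no -> aborted

Answer: helix cobalt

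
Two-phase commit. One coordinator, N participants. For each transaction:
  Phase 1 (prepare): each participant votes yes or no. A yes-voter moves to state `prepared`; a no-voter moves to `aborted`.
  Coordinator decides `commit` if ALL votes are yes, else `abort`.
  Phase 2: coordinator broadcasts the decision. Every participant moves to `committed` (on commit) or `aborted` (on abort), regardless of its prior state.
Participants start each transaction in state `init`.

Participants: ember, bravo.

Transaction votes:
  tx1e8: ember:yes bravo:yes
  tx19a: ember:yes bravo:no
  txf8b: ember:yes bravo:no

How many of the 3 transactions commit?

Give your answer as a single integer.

tx1e8: all yes -> commit (commits=1)
tx19a: no from bravo -> abort (commits=1)
txf8b: no from bravo -> abort (commits=1)

Answer: 1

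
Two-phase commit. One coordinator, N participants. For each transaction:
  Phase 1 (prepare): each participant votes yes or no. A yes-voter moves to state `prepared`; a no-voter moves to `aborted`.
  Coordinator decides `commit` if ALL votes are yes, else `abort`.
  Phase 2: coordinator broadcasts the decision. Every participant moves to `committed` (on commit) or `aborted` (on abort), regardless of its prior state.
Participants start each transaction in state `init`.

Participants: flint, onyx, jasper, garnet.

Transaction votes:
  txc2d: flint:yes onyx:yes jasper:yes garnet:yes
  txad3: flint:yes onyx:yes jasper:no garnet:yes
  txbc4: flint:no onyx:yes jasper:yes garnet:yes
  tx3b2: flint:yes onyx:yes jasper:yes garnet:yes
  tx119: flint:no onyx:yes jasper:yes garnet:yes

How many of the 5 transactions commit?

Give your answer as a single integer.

Answer: 2

Derivation:
txc2d: all yes -> commit (commits=1)
txad3: no from jasper -> abort (commits=1)
txbc4: no from flint -> abort (commits=1)
tx3b2: all yes -> commit (commits=2)
tx119: no from flint -> abort (commits=2)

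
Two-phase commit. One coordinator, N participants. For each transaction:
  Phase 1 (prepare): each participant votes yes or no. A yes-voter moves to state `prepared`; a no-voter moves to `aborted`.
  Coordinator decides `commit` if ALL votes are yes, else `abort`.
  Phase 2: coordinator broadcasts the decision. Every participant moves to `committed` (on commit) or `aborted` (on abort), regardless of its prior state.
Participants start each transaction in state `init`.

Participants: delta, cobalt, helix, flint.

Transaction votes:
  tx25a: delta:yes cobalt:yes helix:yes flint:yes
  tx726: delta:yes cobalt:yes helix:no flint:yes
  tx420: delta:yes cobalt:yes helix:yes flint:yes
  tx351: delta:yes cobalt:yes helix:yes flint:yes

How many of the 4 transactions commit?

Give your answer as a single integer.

Answer: 3

Derivation:
tx25a: all yes -> commit (commits=1)
tx726: no from helix -> abort (commits=1)
tx420: all yes -> commit (commits=2)
tx351: all yes -> commit (commits=3)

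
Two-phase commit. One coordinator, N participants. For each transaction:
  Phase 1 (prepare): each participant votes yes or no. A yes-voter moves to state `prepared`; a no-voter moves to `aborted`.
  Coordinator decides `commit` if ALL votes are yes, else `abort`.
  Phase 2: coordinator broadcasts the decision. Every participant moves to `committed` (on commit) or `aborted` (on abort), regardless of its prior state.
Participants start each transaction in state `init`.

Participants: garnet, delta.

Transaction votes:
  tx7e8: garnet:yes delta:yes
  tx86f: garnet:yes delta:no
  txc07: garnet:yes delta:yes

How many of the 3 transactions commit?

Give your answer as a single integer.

tx7e8: all yes -> commit (commits=1)
tx86f: no from delta -> abort (commits=1)
txc07: all yes -> commit (commits=2)

Answer: 2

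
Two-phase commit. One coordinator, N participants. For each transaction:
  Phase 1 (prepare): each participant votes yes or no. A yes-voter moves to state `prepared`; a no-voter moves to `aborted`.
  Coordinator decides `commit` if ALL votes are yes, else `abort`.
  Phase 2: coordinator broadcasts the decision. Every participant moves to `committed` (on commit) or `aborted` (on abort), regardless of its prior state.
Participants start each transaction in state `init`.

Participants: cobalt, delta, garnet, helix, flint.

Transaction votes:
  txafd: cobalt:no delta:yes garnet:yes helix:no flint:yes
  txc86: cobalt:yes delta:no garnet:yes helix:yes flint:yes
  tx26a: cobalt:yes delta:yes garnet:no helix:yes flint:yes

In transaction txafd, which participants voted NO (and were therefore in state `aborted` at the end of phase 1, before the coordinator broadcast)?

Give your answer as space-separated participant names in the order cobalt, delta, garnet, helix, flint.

Txn txafd phase 1: cobalt no -> aborted; delta yes -> prepared; garnet yes -> prepared; helix no -> aborted; flint yes -> prepared

Answer: cobalt helix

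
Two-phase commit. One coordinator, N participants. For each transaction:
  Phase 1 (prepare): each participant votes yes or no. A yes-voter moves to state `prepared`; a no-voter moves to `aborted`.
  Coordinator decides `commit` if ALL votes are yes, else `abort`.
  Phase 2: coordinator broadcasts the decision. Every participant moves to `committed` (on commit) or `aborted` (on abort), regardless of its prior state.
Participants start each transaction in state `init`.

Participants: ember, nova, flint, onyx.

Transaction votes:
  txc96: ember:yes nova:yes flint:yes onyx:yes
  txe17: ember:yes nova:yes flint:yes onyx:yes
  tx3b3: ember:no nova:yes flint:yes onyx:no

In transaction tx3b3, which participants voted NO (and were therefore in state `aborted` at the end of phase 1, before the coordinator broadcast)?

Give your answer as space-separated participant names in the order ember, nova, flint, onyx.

Txn tx3b3 phase 1: ember no -> aborted; nova yes -> prepared; flint yes -> prepared; onyx no -> aborted

Answer: ember onyx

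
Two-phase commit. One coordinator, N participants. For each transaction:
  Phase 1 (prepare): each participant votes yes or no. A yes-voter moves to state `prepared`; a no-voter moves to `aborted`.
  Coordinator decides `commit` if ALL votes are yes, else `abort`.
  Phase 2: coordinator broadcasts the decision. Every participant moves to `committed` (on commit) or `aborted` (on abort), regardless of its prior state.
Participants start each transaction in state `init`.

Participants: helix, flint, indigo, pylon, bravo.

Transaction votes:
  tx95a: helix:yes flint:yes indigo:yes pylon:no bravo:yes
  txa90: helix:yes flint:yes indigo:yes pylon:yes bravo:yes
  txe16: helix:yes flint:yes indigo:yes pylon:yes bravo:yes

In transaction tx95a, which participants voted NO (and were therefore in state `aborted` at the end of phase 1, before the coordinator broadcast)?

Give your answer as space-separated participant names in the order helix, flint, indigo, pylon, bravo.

Answer: pylon

Derivation:
Txn tx95a phase 1: helix yes -> prepared; flint yes -> prepared; indigo yes -> prepared; pylon no -> aborted; bravo yes -> prepared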